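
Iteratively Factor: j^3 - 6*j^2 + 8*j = (j - 4)*(j^2 - 2*j) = (j - 4)*(j - 2)*(j)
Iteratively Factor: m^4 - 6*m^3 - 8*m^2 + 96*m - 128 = (m - 4)*(m^3 - 2*m^2 - 16*m + 32) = (m - 4)*(m + 4)*(m^2 - 6*m + 8) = (m - 4)*(m - 2)*(m + 4)*(m - 4)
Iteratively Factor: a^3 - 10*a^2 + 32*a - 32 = (a - 4)*(a^2 - 6*a + 8) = (a - 4)^2*(a - 2)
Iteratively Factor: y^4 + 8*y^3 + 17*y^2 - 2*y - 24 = (y + 2)*(y^3 + 6*y^2 + 5*y - 12) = (y + 2)*(y + 3)*(y^2 + 3*y - 4) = (y + 2)*(y + 3)*(y + 4)*(y - 1)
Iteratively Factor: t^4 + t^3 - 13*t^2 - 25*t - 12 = (t + 1)*(t^3 - 13*t - 12) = (t + 1)^2*(t^2 - t - 12) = (t - 4)*(t + 1)^2*(t + 3)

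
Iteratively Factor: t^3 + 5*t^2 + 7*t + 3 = (t + 1)*(t^2 + 4*t + 3) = (t + 1)^2*(t + 3)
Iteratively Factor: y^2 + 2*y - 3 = (y + 3)*(y - 1)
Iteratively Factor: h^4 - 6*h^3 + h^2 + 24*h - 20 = (h - 5)*(h^3 - h^2 - 4*h + 4) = (h - 5)*(h + 2)*(h^2 - 3*h + 2) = (h - 5)*(h - 2)*(h + 2)*(h - 1)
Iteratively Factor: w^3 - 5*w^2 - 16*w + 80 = (w - 4)*(w^2 - w - 20) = (w - 4)*(w + 4)*(w - 5)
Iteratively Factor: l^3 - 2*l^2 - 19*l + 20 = (l - 5)*(l^2 + 3*l - 4) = (l - 5)*(l - 1)*(l + 4)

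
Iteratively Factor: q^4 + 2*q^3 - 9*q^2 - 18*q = (q + 3)*(q^3 - q^2 - 6*q) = (q - 3)*(q + 3)*(q^2 + 2*q) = q*(q - 3)*(q + 3)*(q + 2)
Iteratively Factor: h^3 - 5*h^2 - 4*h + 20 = (h - 2)*(h^2 - 3*h - 10) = (h - 2)*(h + 2)*(h - 5)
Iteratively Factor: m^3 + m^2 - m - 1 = (m + 1)*(m^2 - 1) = (m + 1)^2*(m - 1)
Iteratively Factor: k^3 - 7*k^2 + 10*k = (k - 2)*(k^2 - 5*k) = k*(k - 2)*(k - 5)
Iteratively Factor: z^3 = (z)*(z^2) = z^2*(z)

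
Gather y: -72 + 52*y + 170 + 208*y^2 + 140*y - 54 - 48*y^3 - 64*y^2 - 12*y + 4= -48*y^3 + 144*y^2 + 180*y + 48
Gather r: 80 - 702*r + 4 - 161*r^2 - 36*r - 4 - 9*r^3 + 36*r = -9*r^3 - 161*r^2 - 702*r + 80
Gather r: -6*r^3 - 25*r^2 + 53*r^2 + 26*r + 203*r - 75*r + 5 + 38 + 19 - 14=-6*r^3 + 28*r^2 + 154*r + 48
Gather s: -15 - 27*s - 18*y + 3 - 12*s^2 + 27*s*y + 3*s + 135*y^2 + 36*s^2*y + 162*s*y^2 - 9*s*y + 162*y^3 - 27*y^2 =s^2*(36*y - 12) + s*(162*y^2 + 18*y - 24) + 162*y^3 + 108*y^2 - 18*y - 12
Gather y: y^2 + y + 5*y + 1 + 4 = y^2 + 6*y + 5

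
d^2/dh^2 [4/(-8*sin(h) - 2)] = 8*(4*sin(h)^2 - sin(h) - 8)/(4*sin(h) + 1)^3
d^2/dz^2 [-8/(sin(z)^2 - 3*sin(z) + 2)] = 8*(4*sin(z)^3 - 5*sin(z)^2 - 10*sin(z) + 14)/((sin(z) - 2)^3*(sin(z) - 1)^2)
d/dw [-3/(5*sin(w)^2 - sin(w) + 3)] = 3*(10*sin(w) - 1)*cos(w)/(5*sin(w)^2 - sin(w) + 3)^2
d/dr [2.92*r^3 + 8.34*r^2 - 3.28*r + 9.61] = 8.76*r^2 + 16.68*r - 3.28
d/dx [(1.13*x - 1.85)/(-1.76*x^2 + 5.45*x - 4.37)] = (1.9888*x^2 - 6.512*x + 5.1444)/(3.0976*x^4 - 19.184*x^3 + 45.0849*x^2 - 47.633*x + 19.0969)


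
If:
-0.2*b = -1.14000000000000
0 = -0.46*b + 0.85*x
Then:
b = 5.70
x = 3.08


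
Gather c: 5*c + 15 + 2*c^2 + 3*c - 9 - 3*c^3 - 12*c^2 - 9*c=-3*c^3 - 10*c^2 - c + 6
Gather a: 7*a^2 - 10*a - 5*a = 7*a^2 - 15*a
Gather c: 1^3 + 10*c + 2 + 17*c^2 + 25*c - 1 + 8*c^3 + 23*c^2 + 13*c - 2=8*c^3 + 40*c^2 + 48*c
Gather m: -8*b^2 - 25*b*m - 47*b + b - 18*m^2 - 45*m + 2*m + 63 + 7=-8*b^2 - 46*b - 18*m^2 + m*(-25*b - 43) + 70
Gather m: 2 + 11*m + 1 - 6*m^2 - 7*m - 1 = -6*m^2 + 4*m + 2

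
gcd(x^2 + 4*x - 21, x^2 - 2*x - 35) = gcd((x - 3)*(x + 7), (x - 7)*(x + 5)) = 1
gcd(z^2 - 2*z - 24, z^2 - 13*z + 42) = z - 6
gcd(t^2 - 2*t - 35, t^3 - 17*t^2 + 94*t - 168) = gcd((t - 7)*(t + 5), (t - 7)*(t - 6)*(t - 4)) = t - 7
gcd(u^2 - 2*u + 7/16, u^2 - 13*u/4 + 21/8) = u - 7/4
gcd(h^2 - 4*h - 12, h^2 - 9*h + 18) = h - 6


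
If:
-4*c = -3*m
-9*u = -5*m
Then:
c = 27*u/20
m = 9*u/5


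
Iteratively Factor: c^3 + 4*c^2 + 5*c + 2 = (c + 1)*(c^2 + 3*c + 2) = (c + 1)*(c + 2)*(c + 1)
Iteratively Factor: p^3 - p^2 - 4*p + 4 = (p - 2)*(p^2 + p - 2) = (p - 2)*(p + 2)*(p - 1)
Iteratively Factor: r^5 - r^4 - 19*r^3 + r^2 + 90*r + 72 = (r + 1)*(r^4 - 2*r^3 - 17*r^2 + 18*r + 72) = (r + 1)*(r + 2)*(r^3 - 4*r^2 - 9*r + 36) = (r + 1)*(r + 2)*(r + 3)*(r^2 - 7*r + 12) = (r - 3)*(r + 1)*(r + 2)*(r + 3)*(r - 4)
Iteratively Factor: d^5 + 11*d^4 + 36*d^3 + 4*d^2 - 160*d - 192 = (d + 4)*(d^4 + 7*d^3 + 8*d^2 - 28*d - 48) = (d - 2)*(d + 4)*(d^3 + 9*d^2 + 26*d + 24) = (d - 2)*(d + 2)*(d + 4)*(d^2 + 7*d + 12) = (d - 2)*(d + 2)*(d + 4)^2*(d + 3)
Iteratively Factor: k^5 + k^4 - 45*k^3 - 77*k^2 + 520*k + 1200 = (k + 4)*(k^4 - 3*k^3 - 33*k^2 + 55*k + 300) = (k + 4)^2*(k^3 - 7*k^2 - 5*k + 75) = (k + 3)*(k + 4)^2*(k^2 - 10*k + 25) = (k - 5)*(k + 3)*(k + 4)^2*(k - 5)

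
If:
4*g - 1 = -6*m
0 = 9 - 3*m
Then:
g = -17/4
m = 3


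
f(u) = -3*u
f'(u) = -3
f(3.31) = -9.93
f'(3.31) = -3.00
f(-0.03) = 0.09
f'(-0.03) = -3.00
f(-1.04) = 3.12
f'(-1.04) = -3.00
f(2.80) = -8.40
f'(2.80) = -3.00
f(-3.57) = 10.71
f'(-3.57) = -3.00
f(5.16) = -15.48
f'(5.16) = -3.00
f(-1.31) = 3.93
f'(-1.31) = -3.00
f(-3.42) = 10.26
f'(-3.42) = -3.00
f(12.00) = -36.00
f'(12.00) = -3.00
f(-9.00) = 27.00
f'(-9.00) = -3.00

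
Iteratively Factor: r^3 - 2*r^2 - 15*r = (r - 5)*(r^2 + 3*r) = r*(r - 5)*(r + 3)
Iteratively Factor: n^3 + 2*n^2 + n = (n + 1)*(n^2 + n) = (n + 1)^2*(n)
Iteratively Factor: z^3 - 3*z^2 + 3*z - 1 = (z - 1)*(z^2 - 2*z + 1) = (z - 1)^2*(z - 1)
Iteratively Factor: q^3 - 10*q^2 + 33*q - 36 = (q - 4)*(q^2 - 6*q + 9) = (q - 4)*(q - 3)*(q - 3)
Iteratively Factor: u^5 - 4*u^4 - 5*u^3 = (u - 5)*(u^4 + u^3) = (u - 5)*(u + 1)*(u^3) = u*(u - 5)*(u + 1)*(u^2) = u^2*(u - 5)*(u + 1)*(u)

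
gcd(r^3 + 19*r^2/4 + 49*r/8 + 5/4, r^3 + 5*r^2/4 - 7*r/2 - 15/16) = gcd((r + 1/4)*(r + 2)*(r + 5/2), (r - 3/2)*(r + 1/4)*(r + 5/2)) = r^2 + 11*r/4 + 5/8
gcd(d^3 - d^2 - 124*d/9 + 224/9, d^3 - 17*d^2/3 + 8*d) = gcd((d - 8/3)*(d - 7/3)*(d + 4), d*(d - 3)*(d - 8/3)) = d - 8/3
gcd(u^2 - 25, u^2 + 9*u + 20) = u + 5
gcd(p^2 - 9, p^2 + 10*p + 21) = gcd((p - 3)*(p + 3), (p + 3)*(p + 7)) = p + 3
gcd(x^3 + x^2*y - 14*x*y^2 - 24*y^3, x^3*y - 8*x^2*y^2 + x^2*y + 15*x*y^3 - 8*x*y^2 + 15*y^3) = 1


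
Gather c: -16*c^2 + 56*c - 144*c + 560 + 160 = -16*c^2 - 88*c + 720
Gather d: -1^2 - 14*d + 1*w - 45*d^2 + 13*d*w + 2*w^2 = -45*d^2 + d*(13*w - 14) + 2*w^2 + w - 1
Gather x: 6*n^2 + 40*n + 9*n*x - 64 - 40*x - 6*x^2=6*n^2 + 40*n - 6*x^2 + x*(9*n - 40) - 64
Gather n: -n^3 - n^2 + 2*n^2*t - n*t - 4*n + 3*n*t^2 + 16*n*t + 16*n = -n^3 + n^2*(2*t - 1) + n*(3*t^2 + 15*t + 12)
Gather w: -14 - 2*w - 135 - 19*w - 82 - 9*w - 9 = -30*w - 240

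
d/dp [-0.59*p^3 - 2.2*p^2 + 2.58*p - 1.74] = -1.77*p^2 - 4.4*p + 2.58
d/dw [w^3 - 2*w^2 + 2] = w*(3*w - 4)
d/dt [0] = 0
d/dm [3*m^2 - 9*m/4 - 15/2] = 6*m - 9/4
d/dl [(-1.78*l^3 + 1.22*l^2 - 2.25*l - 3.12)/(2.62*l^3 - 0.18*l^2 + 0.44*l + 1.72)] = (-2.876*l^4 + 10.2236*l^3 + 15.4702*l^2 + 3.0736*l - 2.4972)/(6.8644*l^6 - 0.9432*l^5 + 2.338*l^4 + 8.8544*l^3 - 0.4256*l^2 + 1.5136*l + 2.9584)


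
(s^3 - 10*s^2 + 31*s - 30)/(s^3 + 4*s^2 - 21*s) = (s^2 - 7*s + 10)/(s*(s + 7))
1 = 1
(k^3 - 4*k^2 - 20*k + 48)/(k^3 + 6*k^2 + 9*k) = (k^3 - 4*k^2 - 20*k + 48)/(k*(k^2 + 6*k + 9))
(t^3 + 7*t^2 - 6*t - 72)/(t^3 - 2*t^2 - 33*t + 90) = (t + 4)/(t - 5)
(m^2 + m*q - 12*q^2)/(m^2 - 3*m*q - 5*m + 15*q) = (m + 4*q)/(m - 5)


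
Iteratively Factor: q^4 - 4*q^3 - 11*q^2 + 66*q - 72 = (q - 3)*(q^3 - q^2 - 14*q + 24) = (q - 3)*(q + 4)*(q^2 - 5*q + 6) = (q - 3)^2*(q + 4)*(q - 2)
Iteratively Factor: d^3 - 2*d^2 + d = (d)*(d^2 - 2*d + 1) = d*(d - 1)*(d - 1)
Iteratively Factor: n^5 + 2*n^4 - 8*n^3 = (n)*(n^4 + 2*n^3 - 8*n^2) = n^2*(n^3 + 2*n^2 - 8*n) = n^2*(n - 2)*(n^2 + 4*n) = n^2*(n - 2)*(n + 4)*(n)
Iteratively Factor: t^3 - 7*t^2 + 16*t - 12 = (t - 2)*(t^2 - 5*t + 6) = (t - 2)^2*(t - 3)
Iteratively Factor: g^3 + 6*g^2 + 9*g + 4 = (g + 1)*(g^2 + 5*g + 4) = (g + 1)^2*(g + 4)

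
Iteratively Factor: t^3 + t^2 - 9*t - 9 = (t + 1)*(t^2 - 9) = (t + 1)*(t + 3)*(t - 3)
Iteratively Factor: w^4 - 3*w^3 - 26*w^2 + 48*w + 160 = (w - 4)*(w^3 + w^2 - 22*w - 40) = (w - 5)*(w - 4)*(w^2 + 6*w + 8) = (w - 5)*(w - 4)*(w + 4)*(w + 2)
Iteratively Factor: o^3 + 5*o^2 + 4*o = (o)*(o^2 + 5*o + 4) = o*(o + 1)*(o + 4)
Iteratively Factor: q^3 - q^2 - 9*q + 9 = (q - 1)*(q^2 - 9) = (q - 1)*(q + 3)*(q - 3)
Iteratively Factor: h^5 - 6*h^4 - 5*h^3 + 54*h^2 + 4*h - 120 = (h + 2)*(h^4 - 8*h^3 + 11*h^2 + 32*h - 60) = (h - 5)*(h + 2)*(h^3 - 3*h^2 - 4*h + 12) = (h - 5)*(h + 2)^2*(h^2 - 5*h + 6) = (h - 5)*(h - 2)*(h + 2)^2*(h - 3)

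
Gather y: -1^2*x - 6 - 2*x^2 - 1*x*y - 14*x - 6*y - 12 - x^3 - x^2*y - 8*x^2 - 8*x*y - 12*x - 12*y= -x^3 - 10*x^2 - 27*x + y*(-x^2 - 9*x - 18) - 18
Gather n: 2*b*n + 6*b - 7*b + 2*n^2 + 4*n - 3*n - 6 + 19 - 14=-b + 2*n^2 + n*(2*b + 1) - 1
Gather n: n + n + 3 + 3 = 2*n + 6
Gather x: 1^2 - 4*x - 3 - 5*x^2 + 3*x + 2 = -5*x^2 - x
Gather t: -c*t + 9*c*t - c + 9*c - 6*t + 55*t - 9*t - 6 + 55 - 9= 8*c + t*(8*c + 40) + 40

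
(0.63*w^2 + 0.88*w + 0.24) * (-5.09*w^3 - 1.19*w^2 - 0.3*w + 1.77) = -3.2067*w^5 - 5.2289*w^4 - 2.4578*w^3 + 0.5655*w^2 + 1.4856*w + 0.4248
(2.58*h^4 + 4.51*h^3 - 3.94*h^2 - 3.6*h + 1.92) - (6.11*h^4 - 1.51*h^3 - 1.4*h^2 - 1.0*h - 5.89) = -3.53*h^4 + 6.02*h^3 - 2.54*h^2 - 2.6*h + 7.81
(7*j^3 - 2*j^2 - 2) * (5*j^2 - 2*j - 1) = 35*j^5 - 24*j^4 - 3*j^3 - 8*j^2 + 4*j + 2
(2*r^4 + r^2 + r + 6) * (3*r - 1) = 6*r^5 - 2*r^4 + 3*r^3 + 2*r^2 + 17*r - 6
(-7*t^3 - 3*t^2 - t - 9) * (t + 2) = -7*t^4 - 17*t^3 - 7*t^2 - 11*t - 18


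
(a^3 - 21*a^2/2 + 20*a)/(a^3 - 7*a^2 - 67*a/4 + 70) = 2*a/(2*a + 7)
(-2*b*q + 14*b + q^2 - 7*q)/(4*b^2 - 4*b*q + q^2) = (q - 7)/(-2*b + q)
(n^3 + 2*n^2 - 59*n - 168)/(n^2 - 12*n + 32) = (n^2 + 10*n + 21)/(n - 4)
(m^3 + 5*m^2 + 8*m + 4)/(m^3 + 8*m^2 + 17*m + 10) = (m + 2)/(m + 5)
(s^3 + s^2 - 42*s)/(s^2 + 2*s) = (s^2 + s - 42)/(s + 2)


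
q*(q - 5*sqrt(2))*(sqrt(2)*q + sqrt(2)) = sqrt(2)*q^3 - 10*q^2 + sqrt(2)*q^2 - 10*q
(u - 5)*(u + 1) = u^2 - 4*u - 5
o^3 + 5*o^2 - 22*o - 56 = (o - 4)*(o + 2)*(o + 7)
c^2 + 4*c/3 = c*(c + 4/3)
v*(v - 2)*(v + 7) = v^3 + 5*v^2 - 14*v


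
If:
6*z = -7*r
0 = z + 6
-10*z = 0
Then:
No Solution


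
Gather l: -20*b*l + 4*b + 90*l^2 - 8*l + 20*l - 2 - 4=4*b + 90*l^2 + l*(12 - 20*b) - 6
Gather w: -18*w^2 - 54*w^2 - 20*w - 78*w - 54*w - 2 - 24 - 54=-72*w^2 - 152*w - 80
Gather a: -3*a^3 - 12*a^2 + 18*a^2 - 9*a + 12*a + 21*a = -3*a^3 + 6*a^2 + 24*a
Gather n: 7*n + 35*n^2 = 35*n^2 + 7*n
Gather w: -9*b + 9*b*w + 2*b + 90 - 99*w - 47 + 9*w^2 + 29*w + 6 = -7*b + 9*w^2 + w*(9*b - 70) + 49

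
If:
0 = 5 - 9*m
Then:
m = 5/9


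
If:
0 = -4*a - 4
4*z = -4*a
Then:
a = -1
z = 1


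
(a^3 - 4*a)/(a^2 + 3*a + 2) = a*(a - 2)/(a + 1)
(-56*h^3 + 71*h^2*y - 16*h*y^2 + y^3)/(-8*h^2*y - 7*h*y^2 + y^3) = (7*h^2 - 8*h*y + y^2)/(y*(h + y))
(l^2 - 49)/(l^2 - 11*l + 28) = (l + 7)/(l - 4)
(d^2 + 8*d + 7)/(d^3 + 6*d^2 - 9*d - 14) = 1/(d - 2)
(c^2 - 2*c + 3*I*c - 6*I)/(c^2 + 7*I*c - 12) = (c - 2)/(c + 4*I)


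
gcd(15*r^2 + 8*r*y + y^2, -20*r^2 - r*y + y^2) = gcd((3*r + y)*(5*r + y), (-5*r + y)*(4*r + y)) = 1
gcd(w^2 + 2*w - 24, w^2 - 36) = w + 6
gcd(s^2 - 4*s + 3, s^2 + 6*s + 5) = 1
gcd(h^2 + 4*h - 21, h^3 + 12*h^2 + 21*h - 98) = h + 7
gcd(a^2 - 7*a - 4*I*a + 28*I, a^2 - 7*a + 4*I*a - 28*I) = a - 7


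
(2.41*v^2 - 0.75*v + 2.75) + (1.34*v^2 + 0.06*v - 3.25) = 3.75*v^2 - 0.69*v - 0.5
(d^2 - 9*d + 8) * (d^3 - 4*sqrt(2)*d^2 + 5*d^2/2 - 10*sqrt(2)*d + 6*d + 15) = d^5 - 13*d^4/2 - 4*sqrt(2)*d^4 - 17*d^3/2 + 26*sqrt(2)*d^3 - 19*d^2 + 58*sqrt(2)*d^2 - 80*sqrt(2)*d - 87*d + 120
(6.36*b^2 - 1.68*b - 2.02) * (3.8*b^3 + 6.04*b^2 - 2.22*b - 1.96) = 24.168*b^5 + 32.0304*b^4 - 31.9424*b^3 - 20.9368*b^2 + 7.7772*b + 3.9592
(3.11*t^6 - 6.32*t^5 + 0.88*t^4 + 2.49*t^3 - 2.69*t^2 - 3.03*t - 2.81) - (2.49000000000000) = 3.11*t^6 - 6.32*t^5 + 0.88*t^4 + 2.49*t^3 - 2.69*t^2 - 3.03*t - 5.3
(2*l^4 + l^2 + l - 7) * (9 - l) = -2*l^5 + 18*l^4 - l^3 + 8*l^2 + 16*l - 63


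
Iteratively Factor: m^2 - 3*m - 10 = (m + 2)*(m - 5)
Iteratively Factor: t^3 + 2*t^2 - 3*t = (t + 3)*(t^2 - t) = t*(t + 3)*(t - 1)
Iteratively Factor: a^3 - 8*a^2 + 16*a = (a)*(a^2 - 8*a + 16) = a*(a - 4)*(a - 4)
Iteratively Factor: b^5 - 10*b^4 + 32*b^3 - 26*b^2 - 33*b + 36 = (b + 1)*(b^4 - 11*b^3 + 43*b^2 - 69*b + 36) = (b - 1)*(b + 1)*(b^3 - 10*b^2 + 33*b - 36) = (b - 3)*(b - 1)*(b + 1)*(b^2 - 7*b + 12) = (b - 3)^2*(b - 1)*(b + 1)*(b - 4)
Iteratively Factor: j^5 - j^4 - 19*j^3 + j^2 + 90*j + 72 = (j - 4)*(j^4 + 3*j^3 - 7*j^2 - 27*j - 18) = (j - 4)*(j + 2)*(j^3 + j^2 - 9*j - 9) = (j - 4)*(j - 3)*(j + 2)*(j^2 + 4*j + 3) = (j - 4)*(j - 3)*(j + 2)*(j + 3)*(j + 1)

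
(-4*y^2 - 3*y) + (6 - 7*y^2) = -11*y^2 - 3*y + 6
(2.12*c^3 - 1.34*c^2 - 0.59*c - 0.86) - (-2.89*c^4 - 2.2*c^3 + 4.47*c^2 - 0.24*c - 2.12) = 2.89*c^4 + 4.32*c^3 - 5.81*c^2 - 0.35*c + 1.26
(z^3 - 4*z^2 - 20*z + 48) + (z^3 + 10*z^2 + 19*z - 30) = 2*z^3 + 6*z^2 - z + 18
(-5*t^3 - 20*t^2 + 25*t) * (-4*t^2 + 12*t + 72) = 20*t^5 + 20*t^4 - 700*t^3 - 1140*t^2 + 1800*t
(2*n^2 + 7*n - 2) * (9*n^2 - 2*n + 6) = 18*n^4 + 59*n^3 - 20*n^2 + 46*n - 12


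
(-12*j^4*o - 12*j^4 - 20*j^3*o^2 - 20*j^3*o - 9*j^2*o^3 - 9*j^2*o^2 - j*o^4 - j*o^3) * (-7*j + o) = 84*j^5*o + 84*j^5 + 128*j^4*o^2 + 128*j^4*o + 43*j^3*o^3 + 43*j^3*o^2 - 2*j^2*o^4 - 2*j^2*o^3 - j*o^5 - j*o^4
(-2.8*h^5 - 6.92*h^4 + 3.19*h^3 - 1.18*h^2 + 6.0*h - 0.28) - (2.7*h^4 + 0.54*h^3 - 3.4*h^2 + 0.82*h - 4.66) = -2.8*h^5 - 9.62*h^4 + 2.65*h^3 + 2.22*h^2 + 5.18*h + 4.38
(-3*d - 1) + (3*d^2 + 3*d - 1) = 3*d^2 - 2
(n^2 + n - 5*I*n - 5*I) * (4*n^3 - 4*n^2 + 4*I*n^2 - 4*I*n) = 4*n^5 - 16*I*n^4 + 16*n^3 + 16*I*n^2 - 20*n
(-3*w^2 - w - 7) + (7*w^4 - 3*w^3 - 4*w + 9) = 7*w^4 - 3*w^3 - 3*w^2 - 5*w + 2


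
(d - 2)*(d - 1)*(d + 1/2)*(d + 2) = d^4 - d^3/2 - 9*d^2/2 + 2*d + 2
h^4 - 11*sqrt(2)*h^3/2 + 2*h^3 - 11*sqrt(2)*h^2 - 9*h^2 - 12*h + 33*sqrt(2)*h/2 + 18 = (h - 1)*(h + 3)*(h - 6*sqrt(2))*(h + sqrt(2)/2)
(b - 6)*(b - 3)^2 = b^3 - 12*b^2 + 45*b - 54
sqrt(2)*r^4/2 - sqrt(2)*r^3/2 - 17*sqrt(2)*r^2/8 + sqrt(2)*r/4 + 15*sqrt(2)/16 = (r - 5/2)*(r + 3/2)*(r - sqrt(2)/2)*(sqrt(2)*r/2 + 1/2)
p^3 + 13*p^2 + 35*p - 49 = (p - 1)*(p + 7)^2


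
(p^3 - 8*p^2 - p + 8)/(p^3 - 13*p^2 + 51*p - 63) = (p^3 - 8*p^2 - p + 8)/(p^3 - 13*p^2 + 51*p - 63)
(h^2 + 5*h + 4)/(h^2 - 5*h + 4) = (h^2 + 5*h + 4)/(h^2 - 5*h + 4)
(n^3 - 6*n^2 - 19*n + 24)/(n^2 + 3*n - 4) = (n^2 - 5*n - 24)/(n + 4)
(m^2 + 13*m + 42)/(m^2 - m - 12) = (m^2 + 13*m + 42)/(m^2 - m - 12)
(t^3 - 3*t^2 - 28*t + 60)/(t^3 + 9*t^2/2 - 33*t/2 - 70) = 2*(t^2 - 8*t + 12)/(2*t^2 - t - 28)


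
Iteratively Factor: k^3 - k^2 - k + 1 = (k + 1)*(k^2 - 2*k + 1) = (k - 1)*(k + 1)*(k - 1)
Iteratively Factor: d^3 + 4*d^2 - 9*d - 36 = (d - 3)*(d^2 + 7*d + 12) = (d - 3)*(d + 3)*(d + 4)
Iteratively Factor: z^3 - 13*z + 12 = (z + 4)*(z^2 - 4*z + 3) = (z - 3)*(z + 4)*(z - 1)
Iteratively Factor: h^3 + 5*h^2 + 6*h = (h + 3)*(h^2 + 2*h) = h*(h + 3)*(h + 2)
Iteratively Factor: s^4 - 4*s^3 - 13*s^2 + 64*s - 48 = (s - 3)*(s^3 - s^2 - 16*s + 16) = (s - 3)*(s - 1)*(s^2 - 16) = (s - 3)*(s - 1)*(s + 4)*(s - 4)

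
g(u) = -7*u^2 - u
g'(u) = -14*u - 1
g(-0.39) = -0.67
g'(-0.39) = 4.46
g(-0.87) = -4.43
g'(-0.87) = 11.18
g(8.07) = -463.94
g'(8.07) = -113.98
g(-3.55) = -84.67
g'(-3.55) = 48.70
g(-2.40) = -37.92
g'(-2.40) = 32.60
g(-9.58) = -632.85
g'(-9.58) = 133.12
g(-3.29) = -72.48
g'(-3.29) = 45.06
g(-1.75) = -19.69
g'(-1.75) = 23.50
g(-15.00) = -1560.00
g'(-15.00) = 209.00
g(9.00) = -576.00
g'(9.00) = -127.00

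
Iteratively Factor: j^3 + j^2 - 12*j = (j - 3)*(j^2 + 4*j) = j*(j - 3)*(j + 4)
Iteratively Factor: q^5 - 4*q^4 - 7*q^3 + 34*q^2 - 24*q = (q - 1)*(q^4 - 3*q^3 - 10*q^2 + 24*q) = (q - 2)*(q - 1)*(q^3 - q^2 - 12*q) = (q - 4)*(q - 2)*(q - 1)*(q^2 + 3*q) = (q - 4)*(q - 2)*(q - 1)*(q + 3)*(q)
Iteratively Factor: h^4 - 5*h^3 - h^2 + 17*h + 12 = (h - 4)*(h^3 - h^2 - 5*h - 3) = (h - 4)*(h + 1)*(h^2 - 2*h - 3) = (h - 4)*(h + 1)^2*(h - 3)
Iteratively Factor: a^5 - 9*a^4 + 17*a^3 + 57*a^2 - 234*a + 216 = (a - 2)*(a^4 - 7*a^3 + 3*a^2 + 63*a - 108) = (a - 3)*(a - 2)*(a^3 - 4*a^2 - 9*a + 36) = (a - 4)*(a - 3)*(a - 2)*(a^2 - 9) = (a - 4)*(a - 3)^2*(a - 2)*(a + 3)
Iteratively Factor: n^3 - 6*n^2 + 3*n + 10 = (n - 2)*(n^2 - 4*n - 5) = (n - 2)*(n + 1)*(n - 5)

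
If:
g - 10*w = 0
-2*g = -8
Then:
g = 4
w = 2/5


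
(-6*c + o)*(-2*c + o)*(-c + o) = -12*c^3 + 20*c^2*o - 9*c*o^2 + o^3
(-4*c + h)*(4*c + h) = -16*c^2 + h^2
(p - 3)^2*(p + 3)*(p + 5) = p^4 + 2*p^3 - 24*p^2 - 18*p + 135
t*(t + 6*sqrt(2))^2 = t^3 + 12*sqrt(2)*t^2 + 72*t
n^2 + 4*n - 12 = (n - 2)*(n + 6)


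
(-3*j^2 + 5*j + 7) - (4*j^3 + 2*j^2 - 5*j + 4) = -4*j^3 - 5*j^2 + 10*j + 3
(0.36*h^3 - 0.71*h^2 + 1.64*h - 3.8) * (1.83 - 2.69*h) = -0.9684*h^4 + 2.5687*h^3 - 5.7109*h^2 + 13.2232*h - 6.954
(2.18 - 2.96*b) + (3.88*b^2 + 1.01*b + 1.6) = 3.88*b^2 - 1.95*b + 3.78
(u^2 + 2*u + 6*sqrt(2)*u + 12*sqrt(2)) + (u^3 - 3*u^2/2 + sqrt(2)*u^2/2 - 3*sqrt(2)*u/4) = u^3 - u^2/2 + sqrt(2)*u^2/2 + 2*u + 21*sqrt(2)*u/4 + 12*sqrt(2)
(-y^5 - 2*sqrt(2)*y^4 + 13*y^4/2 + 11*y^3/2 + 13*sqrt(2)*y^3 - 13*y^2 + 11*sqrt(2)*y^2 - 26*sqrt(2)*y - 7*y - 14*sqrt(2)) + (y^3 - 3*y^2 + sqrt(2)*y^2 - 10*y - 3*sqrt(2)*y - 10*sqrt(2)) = -y^5 - 2*sqrt(2)*y^4 + 13*y^4/2 + 13*y^3/2 + 13*sqrt(2)*y^3 - 16*y^2 + 12*sqrt(2)*y^2 - 29*sqrt(2)*y - 17*y - 24*sqrt(2)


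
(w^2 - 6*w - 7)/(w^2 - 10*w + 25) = (w^2 - 6*w - 7)/(w^2 - 10*w + 25)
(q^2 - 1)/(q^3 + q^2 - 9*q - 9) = (q - 1)/(q^2 - 9)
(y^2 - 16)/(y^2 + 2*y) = (y^2 - 16)/(y*(y + 2))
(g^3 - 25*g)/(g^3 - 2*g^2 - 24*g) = (25 - g^2)/(-g^2 + 2*g + 24)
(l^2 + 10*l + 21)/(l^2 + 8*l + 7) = (l + 3)/(l + 1)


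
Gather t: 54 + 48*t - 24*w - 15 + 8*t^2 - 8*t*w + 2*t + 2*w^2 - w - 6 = 8*t^2 + t*(50 - 8*w) + 2*w^2 - 25*w + 33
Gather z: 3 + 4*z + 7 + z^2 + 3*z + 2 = z^2 + 7*z + 12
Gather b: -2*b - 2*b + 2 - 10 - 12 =-4*b - 20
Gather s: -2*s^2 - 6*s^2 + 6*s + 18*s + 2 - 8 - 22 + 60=-8*s^2 + 24*s + 32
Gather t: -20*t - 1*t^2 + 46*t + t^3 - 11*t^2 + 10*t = t^3 - 12*t^2 + 36*t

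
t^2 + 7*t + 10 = (t + 2)*(t + 5)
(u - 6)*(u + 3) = u^2 - 3*u - 18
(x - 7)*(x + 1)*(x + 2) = x^3 - 4*x^2 - 19*x - 14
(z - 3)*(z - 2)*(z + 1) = z^3 - 4*z^2 + z + 6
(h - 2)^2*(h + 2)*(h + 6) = h^4 + 4*h^3 - 16*h^2 - 16*h + 48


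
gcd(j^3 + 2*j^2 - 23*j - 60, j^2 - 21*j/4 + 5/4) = j - 5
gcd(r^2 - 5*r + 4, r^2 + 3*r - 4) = r - 1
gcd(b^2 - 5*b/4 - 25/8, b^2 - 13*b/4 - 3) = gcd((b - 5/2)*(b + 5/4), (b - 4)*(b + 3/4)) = 1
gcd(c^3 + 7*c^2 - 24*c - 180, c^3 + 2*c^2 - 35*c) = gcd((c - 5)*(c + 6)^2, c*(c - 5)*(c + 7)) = c - 5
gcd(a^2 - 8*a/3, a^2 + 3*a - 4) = 1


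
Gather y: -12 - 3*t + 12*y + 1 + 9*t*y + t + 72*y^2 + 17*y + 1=-2*t + 72*y^2 + y*(9*t + 29) - 10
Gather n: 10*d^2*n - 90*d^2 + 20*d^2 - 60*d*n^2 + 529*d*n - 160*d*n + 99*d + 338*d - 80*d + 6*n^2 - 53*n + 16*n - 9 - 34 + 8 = -70*d^2 + 357*d + n^2*(6 - 60*d) + n*(10*d^2 + 369*d - 37) - 35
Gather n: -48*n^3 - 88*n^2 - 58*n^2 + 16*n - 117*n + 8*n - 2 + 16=-48*n^3 - 146*n^2 - 93*n + 14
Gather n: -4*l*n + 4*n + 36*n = n*(40 - 4*l)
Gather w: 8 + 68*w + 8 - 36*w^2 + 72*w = -36*w^2 + 140*w + 16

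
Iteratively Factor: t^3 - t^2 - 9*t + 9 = (t + 3)*(t^2 - 4*t + 3) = (t - 1)*(t + 3)*(t - 3)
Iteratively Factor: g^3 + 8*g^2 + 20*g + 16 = (g + 2)*(g^2 + 6*g + 8) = (g + 2)^2*(g + 4)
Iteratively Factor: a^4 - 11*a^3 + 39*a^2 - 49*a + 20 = (a - 5)*(a^3 - 6*a^2 + 9*a - 4) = (a - 5)*(a - 1)*(a^2 - 5*a + 4) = (a - 5)*(a - 4)*(a - 1)*(a - 1)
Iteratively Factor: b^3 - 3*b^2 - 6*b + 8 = (b + 2)*(b^2 - 5*b + 4) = (b - 1)*(b + 2)*(b - 4)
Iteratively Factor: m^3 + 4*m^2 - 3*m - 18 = (m - 2)*(m^2 + 6*m + 9) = (m - 2)*(m + 3)*(m + 3)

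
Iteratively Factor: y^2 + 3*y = (y + 3)*(y)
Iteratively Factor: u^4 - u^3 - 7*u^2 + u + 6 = (u - 1)*(u^3 - 7*u - 6) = (u - 1)*(u + 2)*(u^2 - 2*u - 3) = (u - 3)*(u - 1)*(u + 2)*(u + 1)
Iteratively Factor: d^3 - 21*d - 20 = (d + 1)*(d^2 - d - 20) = (d + 1)*(d + 4)*(d - 5)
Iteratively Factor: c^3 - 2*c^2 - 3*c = (c + 1)*(c^2 - 3*c) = (c - 3)*(c + 1)*(c)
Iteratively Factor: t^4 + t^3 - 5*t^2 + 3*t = (t + 3)*(t^3 - 2*t^2 + t) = (t - 1)*(t + 3)*(t^2 - t) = t*(t - 1)*(t + 3)*(t - 1)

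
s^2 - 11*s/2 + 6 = (s - 4)*(s - 3/2)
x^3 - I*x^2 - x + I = (x - 1)*(x + 1)*(x - I)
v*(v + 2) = v^2 + 2*v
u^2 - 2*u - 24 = (u - 6)*(u + 4)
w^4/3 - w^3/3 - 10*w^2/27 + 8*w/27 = w*(w/3 + 1/3)*(w - 4/3)*(w - 2/3)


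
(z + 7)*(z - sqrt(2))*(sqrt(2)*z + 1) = sqrt(2)*z^3 - z^2 + 7*sqrt(2)*z^2 - 7*z - sqrt(2)*z - 7*sqrt(2)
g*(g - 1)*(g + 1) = g^3 - g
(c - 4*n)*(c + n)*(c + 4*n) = c^3 + c^2*n - 16*c*n^2 - 16*n^3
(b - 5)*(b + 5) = b^2 - 25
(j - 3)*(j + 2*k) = j^2 + 2*j*k - 3*j - 6*k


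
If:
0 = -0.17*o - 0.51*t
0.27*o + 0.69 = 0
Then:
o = -2.56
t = 0.85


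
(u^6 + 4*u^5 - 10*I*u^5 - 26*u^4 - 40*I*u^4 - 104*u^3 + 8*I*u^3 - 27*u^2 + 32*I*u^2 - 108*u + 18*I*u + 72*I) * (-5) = -5*u^6 - 20*u^5 + 50*I*u^5 + 130*u^4 + 200*I*u^4 + 520*u^3 - 40*I*u^3 + 135*u^2 - 160*I*u^2 + 540*u - 90*I*u - 360*I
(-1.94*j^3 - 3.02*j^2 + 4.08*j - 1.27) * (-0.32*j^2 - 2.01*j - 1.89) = 0.6208*j^5 + 4.8658*j^4 + 8.4312*j^3 - 2.0866*j^2 - 5.1585*j + 2.4003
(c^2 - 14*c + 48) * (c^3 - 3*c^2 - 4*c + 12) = c^5 - 17*c^4 + 86*c^3 - 76*c^2 - 360*c + 576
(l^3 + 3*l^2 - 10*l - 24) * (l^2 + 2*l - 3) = l^5 + 5*l^4 - 7*l^3 - 53*l^2 - 18*l + 72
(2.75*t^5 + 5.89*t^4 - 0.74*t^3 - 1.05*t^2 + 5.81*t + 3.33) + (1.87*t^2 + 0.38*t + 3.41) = 2.75*t^5 + 5.89*t^4 - 0.74*t^3 + 0.82*t^2 + 6.19*t + 6.74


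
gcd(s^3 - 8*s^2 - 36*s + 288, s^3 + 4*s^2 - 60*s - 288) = s^2 - 2*s - 48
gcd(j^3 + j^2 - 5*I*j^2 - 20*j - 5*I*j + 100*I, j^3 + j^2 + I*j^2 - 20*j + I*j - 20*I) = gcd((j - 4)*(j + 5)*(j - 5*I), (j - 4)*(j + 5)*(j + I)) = j^2 + j - 20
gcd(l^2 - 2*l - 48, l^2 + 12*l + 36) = l + 6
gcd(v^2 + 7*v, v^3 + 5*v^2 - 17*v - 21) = v + 7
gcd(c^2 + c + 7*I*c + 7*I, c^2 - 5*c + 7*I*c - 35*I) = c + 7*I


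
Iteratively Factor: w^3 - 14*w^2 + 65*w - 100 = (w - 4)*(w^2 - 10*w + 25) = (w - 5)*(w - 4)*(w - 5)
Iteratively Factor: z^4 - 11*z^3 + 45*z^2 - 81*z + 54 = (z - 3)*(z^3 - 8*z^2 + 21*z - 18) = (z - 3)*(z - 2)*(z^2 - 6*z + 9) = (z - 3)^2*(z - 2)*(z - 3)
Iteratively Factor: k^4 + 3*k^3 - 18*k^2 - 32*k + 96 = (k - 2)*(k^3 + 5*k^2 - 8*k - 48) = (k - 3)*(k - 2)*(k^2 + 8*k + 16) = (k - 3)*(k - 2)*(k + 4)*(k + 4)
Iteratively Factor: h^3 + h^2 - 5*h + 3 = (h - 1)*(h^2 + 2*h - 3) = (h - 1)^2*(h + 3)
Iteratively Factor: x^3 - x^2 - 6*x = (x - 3)*(x^2 + 2*x) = (x - 3)*(x + 2)*(x)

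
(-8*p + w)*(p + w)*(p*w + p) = -8*p^3*w - 8*p^3 - 7*p^2*w^2 - 7*p^2*w + p*w^3 + p*w^2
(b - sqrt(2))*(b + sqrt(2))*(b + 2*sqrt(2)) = b^3 + 2*sqrt(2)*b^2 - 2*b - 4*sqrt(2)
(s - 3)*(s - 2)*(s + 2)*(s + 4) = s^4 + s^3 - 16*s^2 - 4*s + 48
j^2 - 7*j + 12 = (j - 4)*(j - 3)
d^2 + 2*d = d*(d + 2)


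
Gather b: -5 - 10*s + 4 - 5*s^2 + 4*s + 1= -5*s^2 - 6*s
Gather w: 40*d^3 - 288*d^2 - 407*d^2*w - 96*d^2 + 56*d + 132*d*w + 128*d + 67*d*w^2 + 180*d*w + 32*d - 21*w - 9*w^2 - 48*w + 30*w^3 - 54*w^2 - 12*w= 40*d^3 - 384*d^2 + 216*d + 30*w^3 + w^2*(67*d - 63) + w*(-407*d^2 + 312*d - 81)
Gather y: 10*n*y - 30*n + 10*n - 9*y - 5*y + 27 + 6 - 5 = -20*n + y*(10*n - 14) + 28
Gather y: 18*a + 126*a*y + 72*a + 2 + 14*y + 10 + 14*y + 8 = 90*a + y*(126*a + 28) + 20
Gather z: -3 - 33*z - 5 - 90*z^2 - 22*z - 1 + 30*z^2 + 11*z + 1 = -60*z^2 - 44*z - 8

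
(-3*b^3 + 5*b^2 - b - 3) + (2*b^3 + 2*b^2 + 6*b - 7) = -b^3 + 7*b^2 + 5*b - 10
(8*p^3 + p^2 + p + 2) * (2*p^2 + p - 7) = 16*p^5 + 10*p^4 - 53*p^3 - 2*p^2 - 5*p - 14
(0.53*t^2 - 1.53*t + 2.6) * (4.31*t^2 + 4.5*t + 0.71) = 2.2843*t^4 - 4.2093*t^3 + 4.6973*t^2 + 10.6137*t + 1.846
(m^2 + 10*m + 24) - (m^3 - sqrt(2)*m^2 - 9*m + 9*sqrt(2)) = -m^3 + m^2 + sqrt(2)*m^2 + 19*m - 9*sqrt(2) + 24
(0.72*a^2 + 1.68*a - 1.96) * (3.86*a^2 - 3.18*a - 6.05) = 2.7792*a^4 + 4.1952*a^3 - 17.264*a^2 - 3.9312*a + 11.858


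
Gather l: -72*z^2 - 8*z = -72*z^2 - 8*z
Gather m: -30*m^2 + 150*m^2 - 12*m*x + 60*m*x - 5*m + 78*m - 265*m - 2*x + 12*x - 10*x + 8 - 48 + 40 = 120*m^2 + m*(48*x - 192)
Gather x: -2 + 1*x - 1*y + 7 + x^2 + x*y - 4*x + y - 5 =x^2 + x*(y - 3)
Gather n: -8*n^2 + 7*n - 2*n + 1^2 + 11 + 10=-8*n^2 + 5*n + 22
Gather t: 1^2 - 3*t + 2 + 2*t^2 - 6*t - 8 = 2*t^2 - 9*t - 5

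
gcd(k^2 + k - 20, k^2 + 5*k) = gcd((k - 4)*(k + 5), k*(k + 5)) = k + 5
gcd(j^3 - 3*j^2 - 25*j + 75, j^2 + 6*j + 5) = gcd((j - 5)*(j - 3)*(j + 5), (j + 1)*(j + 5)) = j + 5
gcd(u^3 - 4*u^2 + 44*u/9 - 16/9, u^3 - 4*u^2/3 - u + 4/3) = u - 4/3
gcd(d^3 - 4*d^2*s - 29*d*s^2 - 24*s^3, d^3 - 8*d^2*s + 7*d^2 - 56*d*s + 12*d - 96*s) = -d + 8*s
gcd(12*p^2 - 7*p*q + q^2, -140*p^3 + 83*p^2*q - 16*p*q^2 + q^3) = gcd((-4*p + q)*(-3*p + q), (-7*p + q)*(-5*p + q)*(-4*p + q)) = 4*p - q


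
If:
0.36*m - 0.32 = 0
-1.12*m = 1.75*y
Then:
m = 0.89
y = -0.57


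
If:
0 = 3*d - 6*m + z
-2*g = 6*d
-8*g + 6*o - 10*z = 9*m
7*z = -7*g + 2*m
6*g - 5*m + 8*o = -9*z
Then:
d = 0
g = 0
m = 0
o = 0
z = 0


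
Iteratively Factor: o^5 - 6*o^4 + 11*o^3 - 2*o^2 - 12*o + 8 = (o - 2)*(o^4 - 4*o^3 + 3*o^2 + 4*o - 4) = (o - 2)*(o + 1)*(o^3 - 5*o^2 + 8*o - 4) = (o - 2)^2*(o + 1)*(o^2 - 3*o + 2) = (o - 2)^2*(o - 1)*(o + 1)*(o - 2)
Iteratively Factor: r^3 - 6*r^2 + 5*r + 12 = (r - 4)*(r^2 - 2*r - 3) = (r - 4)*(r + 1)*(r - 3)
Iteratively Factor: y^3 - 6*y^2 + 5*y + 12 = (y - 3)*(y^2 - 3*y - 4) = (y - 3)*(y + 1)*(y - 4)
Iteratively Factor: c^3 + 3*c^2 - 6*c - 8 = (c + 4)*(c^2 - c - 2) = (c - 2)*(c + 4)*(c + 1)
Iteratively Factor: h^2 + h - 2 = (h + 2)*(h - 1)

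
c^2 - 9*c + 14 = (c - 7)*(c - 2)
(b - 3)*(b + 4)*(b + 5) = b^3 + 6*b^2 - 7*b - 60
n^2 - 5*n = n*(n - 5)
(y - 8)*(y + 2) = y^2 - 6*y - 16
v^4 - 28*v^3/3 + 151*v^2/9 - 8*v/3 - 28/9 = (v - 7)*(v - 2)*(v - 2/3)*(v + 1/3)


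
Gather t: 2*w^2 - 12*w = 2*w^2 - 12*w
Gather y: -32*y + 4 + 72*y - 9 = 40*y - 5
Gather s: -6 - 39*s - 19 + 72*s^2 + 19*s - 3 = 72*s^2 - 20*s - 28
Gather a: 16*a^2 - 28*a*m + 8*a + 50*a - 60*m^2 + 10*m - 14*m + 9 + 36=16*a^2 + a*(58 - 28*m) - 60*m^2 - 4*m + 45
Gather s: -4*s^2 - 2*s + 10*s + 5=-4*s^2 + 8*s + 5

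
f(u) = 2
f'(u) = 0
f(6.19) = 2.00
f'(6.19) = 0.00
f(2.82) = 2.00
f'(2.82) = 0.00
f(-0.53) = 2.00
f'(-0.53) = 0.00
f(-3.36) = 2.00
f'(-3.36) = 0.00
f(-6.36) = 2.00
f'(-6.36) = 0.00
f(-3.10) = 2.00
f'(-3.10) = 0.00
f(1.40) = 2.00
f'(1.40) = 0.00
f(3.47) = 2.00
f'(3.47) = 0.00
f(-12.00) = 2.00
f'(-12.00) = 0.00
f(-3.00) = 2.00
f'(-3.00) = 0.00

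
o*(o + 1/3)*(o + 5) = o^3 + 16*o^2/3 + 5*o/3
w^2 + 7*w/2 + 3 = (w + 3/2)*(w + 2)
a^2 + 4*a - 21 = (a - 3)*(a + 7)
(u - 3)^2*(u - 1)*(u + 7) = u^4 - 34*u^2 + 96*u - 63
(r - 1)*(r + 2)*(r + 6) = r^3 + 7*r^2 + 4*r - 12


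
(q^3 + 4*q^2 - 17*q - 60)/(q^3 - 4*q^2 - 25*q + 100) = (q + 3)/(q - 5)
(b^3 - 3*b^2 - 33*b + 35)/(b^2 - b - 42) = (b^2 + 4*b - 5)/(b + 6)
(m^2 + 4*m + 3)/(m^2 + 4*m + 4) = (m^2 + 4*m + 3)/(m^2 + 4*m + 4)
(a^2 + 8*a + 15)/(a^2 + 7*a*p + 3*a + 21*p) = (a + 5)/(a + 7*p)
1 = 1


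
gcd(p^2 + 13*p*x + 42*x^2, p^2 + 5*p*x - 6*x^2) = p + 6*x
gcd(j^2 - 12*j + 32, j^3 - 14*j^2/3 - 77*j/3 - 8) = j - 8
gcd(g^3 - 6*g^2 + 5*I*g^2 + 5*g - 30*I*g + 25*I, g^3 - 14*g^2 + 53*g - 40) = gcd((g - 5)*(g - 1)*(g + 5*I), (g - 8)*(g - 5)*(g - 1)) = g^2 - 6*g + 5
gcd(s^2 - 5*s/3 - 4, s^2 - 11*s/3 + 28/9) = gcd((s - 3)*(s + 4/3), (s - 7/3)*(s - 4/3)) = 1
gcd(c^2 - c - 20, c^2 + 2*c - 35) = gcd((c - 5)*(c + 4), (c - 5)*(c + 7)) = c - 5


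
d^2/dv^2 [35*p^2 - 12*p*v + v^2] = 2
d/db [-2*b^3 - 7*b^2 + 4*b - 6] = -6*b^2 - 14*b + 4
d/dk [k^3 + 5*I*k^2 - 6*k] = 3*k^2 + 10*I*k - 6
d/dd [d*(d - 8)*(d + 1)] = 3*d^2 - 14*d - 8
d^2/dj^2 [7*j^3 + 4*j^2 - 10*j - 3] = 42*j + 8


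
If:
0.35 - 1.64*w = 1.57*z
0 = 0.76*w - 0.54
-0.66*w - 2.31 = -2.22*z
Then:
No Solution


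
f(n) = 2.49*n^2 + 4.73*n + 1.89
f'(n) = 4.98*n + 4.73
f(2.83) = 35.22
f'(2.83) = 18.82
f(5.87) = 115.45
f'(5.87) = 33.96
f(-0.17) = 1.16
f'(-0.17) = 3.88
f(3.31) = 44.83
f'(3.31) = 21.21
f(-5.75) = 57.02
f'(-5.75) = -23.90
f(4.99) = 87.49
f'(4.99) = 29.58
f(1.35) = 12.81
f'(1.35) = 11.45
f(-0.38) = 0.45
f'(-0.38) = 2.84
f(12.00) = 417.21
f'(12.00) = 64.49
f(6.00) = 119.91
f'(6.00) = 34.61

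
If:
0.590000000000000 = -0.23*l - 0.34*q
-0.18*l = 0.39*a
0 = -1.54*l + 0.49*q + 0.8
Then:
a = 0.01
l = -0.03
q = -1.72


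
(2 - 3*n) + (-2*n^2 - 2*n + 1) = -2*n^2 - 5*n + 3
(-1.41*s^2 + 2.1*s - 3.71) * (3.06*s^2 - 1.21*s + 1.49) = -4.3146*s^4 + 8.1321*s^3 - 15.9945*s^2 + 7.6181*s - 5.5279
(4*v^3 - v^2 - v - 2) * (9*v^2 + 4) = 36*v^5 - 9*v^4 + 7*v^3 - 22*v^2 - 4*v - 8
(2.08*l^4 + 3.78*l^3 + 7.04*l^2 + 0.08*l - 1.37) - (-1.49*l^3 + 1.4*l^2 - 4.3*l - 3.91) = 2.08*l^4 + 5.27*l^3 + 5.64*l^2 + 4.38*l + 2.54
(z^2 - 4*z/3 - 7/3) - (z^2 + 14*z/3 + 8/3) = -6*z - 5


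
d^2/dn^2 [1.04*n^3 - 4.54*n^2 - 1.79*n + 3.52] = 6.24*n - 9.08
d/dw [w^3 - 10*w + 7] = 3*w^2 - 10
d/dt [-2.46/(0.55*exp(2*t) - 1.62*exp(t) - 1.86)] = (2.706*exp(t) - 3.9852)*exp(t)/(-0.55*exp(2*t) + 1.62*exp(t) + 1.86)^2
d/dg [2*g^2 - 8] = 4*g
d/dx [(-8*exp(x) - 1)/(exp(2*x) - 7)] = 2*(4*exp(2*x) + exp(x) + 28)*exp(x)/(exp(4*x) - 14*exp(2*x) + 49)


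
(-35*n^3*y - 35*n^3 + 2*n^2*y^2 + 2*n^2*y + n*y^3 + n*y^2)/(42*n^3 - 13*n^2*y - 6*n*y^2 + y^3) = n*(-35*n^2*y - 35*n^2 + 2*n*y^2 + 2*n*y + y^3 + y^2)/(42*n^3 - 13*n^2*y - 6*n*y^2 + y^3)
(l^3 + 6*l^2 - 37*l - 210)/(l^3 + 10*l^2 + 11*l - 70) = (l - 6)/(l - 2)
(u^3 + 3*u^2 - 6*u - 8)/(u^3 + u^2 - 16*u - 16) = (u - 2)/(u - 4)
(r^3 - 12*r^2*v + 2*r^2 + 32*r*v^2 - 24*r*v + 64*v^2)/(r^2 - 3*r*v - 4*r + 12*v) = (r^3 - 12*r^2*v + 2*r^2 + 32*r*v^2 - 24*r*v + 64*v^2)/(r^2 - 3*r*v - 4*r + 12*v)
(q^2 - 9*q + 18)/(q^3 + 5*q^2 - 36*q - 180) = (q - 3)/(q^2 + 11*q + 30)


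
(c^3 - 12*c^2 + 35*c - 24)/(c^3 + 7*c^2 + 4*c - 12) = (c^2 - 11*c + 24)/(c^2 + 8*c + 12)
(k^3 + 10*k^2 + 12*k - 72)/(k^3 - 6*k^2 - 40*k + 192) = (k^2 + 4*k - 12)/(k^2 - 12*k + 32)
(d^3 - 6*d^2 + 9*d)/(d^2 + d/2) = 2*(d^2 - 6*d + 9)/(2*d + 1)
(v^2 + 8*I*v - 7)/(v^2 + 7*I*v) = (v + I)/v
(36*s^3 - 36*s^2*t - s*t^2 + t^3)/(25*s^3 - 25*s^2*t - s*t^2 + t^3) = (36*s^2 - t^2)/(25*s^2 - t^2)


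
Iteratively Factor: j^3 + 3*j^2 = (j)*(j^2 + 3*j) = j^2*(j + 3)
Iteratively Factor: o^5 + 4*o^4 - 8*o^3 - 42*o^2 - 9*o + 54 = (o + 3)*(o^4 + o^3 - 11*o^2 - 9*o + 18) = (o - 1)*(o + 3)*(o^3 + 2*o^2 - 9*o - 18) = (o - 1)*(o + 3)^2*(o^2 - o - 6) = (o - 3)*(o - 1)*(o + 3)^2*(o + 2)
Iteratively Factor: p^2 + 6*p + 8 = (p + 2)*(p + 4)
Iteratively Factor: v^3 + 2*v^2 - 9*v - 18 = (v + 2)*(v^2 - 9) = (v + 2)*(v + 3)*(v - 3)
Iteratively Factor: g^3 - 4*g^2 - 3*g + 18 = (g + 2)*(g^2 - 6*g + 9) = (g - 3)*(g + 2)*(g - 3)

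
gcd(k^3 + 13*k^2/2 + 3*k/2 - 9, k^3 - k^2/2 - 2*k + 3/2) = k^2 + k/2 - 3/2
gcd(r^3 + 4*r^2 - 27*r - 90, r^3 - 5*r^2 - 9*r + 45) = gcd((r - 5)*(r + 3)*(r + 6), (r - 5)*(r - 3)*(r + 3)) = r^2 - 2*r - 15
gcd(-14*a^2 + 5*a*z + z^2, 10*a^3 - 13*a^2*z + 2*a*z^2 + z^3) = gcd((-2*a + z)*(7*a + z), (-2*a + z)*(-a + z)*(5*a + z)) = -2*a + z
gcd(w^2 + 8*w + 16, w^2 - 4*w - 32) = w + 4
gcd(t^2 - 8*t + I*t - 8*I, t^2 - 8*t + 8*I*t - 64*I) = t - 8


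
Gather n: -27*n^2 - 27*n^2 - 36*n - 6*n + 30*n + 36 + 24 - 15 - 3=-54*n^2 - 12*n + 42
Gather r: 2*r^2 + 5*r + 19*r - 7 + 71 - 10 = 2*r^2 + 24*r + 54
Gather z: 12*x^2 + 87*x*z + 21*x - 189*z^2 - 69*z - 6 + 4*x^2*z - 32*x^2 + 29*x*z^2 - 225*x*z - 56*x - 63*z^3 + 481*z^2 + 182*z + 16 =-20*x^2 - 35*x - 63*z^3 + z^2*(29*x + 292) + z*(4*x^2 - 138*x + 113) + 10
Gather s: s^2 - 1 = s^2 - 1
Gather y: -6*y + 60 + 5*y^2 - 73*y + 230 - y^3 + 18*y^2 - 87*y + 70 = -y^3 + 23*y^2 - 166*y + 360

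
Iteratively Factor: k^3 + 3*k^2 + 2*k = (k + 1)*(k^2 + 2*k) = (k + 1)*(k + 2)*(k)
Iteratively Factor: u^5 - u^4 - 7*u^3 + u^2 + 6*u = (u - 1)*(u^4 - 7*u^2 - 6*u) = (u - 3)*(u - 1)*(u^3 + 3*u^2 + 2*u) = (u - 3)*(u - 1)*(u + 2)*(u^2 + u) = u*(u - 3)*(u - 1)*(u + 2)*(u + 1)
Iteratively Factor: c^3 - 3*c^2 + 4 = (c - 2)*(c^2 - c - 2) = (c - 2)*(c + 1)*(c - 2)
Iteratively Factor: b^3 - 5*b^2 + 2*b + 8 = (b + 1)*(b^2 - 6*b + 8) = (b - 4)*(b + 1)*(b - 2)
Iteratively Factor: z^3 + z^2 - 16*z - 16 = (z - 4)*(z^2 + 5*z + 4) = (z - 4)*(z + 1)*(z + 4)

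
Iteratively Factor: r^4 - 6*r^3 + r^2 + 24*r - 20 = (r + 2)*(r^3 - 8*r^2 + 17*r - 10) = (r - 1)*(r + 2)*(r^2 - 7*r + 10) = (r - 2)*(r - 1)*(r + 2)*(r - 5)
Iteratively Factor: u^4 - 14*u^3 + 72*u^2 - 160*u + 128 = (u - 4)*(u^3 - 10*u^2 + 32*u - 32) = (u - 4)^2*(u^2 - 6*u + 8) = (u - 4)^3*(u - 2)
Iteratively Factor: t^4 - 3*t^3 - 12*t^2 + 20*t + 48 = (t + 2)*(t^3 - 5*t^2 - 2*t + 24) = (t - 4)*(t + 2)*(t^2 - t - 6) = (t - 4)*(t - 3)*(t + 2)*(t + 2)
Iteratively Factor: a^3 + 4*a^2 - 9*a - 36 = (a - 3)*(a^2 + 7*a + 12) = (a - 3)*(a + 3)*(a + 4)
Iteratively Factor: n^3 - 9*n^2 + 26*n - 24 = (n - 2)*(n^2 - 7*n + 12) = (n - 3)*(n - 2)*(n - 4)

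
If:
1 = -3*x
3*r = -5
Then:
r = -5/3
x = -1/3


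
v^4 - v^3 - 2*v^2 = v^2*(v - 2)*(v + 1)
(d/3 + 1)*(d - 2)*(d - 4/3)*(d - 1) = d^4/3 - 4*d^3/9 - 7*d^2/3 + 46*d/9 - 8/3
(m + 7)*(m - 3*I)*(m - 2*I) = m^3 + 7*m^2 - 5*I*m^2 - 6*m - 35*I*m - 42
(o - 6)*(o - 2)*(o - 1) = o^3 - 9*o^2 + 20*o - 12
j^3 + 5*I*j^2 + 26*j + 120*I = (j - 5*I)*(j + 4*I)*(j + 6*I)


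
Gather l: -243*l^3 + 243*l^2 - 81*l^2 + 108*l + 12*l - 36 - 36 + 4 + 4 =-243*l^3 + 162*l^2 + 120*l - 64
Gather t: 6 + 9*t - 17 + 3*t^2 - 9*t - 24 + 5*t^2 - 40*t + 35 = 8*t^2 - 40*t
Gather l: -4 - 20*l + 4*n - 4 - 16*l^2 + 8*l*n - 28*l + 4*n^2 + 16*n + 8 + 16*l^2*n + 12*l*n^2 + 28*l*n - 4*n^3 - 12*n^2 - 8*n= l^2*(16*n - 16) + l*(12*n^2 + 36*n - 48) - 4*n^3 - 8*n^2 + 12*n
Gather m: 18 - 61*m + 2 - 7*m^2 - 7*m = -7*m^2 - 68*m + 20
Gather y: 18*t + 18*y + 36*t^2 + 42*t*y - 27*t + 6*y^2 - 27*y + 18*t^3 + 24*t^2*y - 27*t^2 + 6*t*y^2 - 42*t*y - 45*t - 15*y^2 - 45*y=18*t^3 + 9*t^2 - 54*t + y^2*(6*t - 9) + y*(24*t^2 - 54)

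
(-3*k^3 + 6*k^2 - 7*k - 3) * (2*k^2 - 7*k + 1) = -6*k^5 + 33*k^4 - 59*k^3 + 49*k^2 + 14*k - 3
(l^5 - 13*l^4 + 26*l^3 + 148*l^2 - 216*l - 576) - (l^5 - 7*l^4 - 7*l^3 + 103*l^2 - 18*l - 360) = -6*l^4 + 33*l^3 + 45*l^2 - 198*l - 216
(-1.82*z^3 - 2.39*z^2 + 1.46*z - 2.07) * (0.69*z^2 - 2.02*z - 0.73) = -1.2558*z^5 + 2.0273*z^4 + 7.1638*z^3 - 2.6328*z^2 + 3.1156*z + 1.5111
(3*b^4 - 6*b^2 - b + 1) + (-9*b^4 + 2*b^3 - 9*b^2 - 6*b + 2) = -6*b^4 + 2*b^3 - 15*b^2 - 7*b + 3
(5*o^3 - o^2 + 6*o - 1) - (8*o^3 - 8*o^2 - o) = -3*o^3 + 7*o^2 + 7*o - 1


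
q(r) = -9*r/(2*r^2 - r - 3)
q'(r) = -9*r*(1 - 4*r)/(2*r^2 - r - 3)^2 - 9/(2*r^2 - r - 3)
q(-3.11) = 1.44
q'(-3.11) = 0.53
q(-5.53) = 0.78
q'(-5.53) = 0.14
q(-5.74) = 0.75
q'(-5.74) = 0.13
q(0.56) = 1.72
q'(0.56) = 3.80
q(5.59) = -0.93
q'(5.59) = 0.20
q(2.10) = -5.08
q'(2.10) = 7.69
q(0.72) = 2.42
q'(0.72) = 5.05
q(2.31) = -3.88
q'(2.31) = 4.28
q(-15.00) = 0.29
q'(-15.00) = 0.02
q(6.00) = -0.86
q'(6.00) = 0.17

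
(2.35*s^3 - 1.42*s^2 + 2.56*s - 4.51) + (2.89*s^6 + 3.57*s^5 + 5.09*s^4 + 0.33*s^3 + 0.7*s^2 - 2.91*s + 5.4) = 2.89*s^6 + 3.57*s^5 + 5.09*s^4 + 2.68*s^3 - 0.72*s^2 - 0.35*s + 0.890000000000001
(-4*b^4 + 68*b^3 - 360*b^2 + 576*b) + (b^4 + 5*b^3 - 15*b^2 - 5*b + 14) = -3*b^4 + 73*b^3 - 375*b^2 + 571*b + 14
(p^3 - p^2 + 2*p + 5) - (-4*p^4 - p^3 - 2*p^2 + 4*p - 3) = 4*p^4 + 2*p^3 + p^2 - 2*p + 8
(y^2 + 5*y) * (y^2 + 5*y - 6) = y^4 + 10*y^3 + 19*y^2 - 30*y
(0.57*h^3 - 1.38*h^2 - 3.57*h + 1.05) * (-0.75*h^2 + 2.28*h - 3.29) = -0.4275*h^5 + 2.3346*h^4 - 2.3442*h^3 - 4.3869*h^2 + 14.1393*h - 3.4545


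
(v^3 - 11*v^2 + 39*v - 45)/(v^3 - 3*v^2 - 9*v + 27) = (v - 5)/(v + 3)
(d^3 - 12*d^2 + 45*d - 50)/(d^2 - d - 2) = (d^2 - 10*d + 25)/(d + 1)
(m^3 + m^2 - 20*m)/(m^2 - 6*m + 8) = m*(m + 5)/(m - 2)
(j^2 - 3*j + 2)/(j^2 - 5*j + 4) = (j - 2)/(j - 4)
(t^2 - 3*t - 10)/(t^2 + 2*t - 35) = (t + 2)/(t + 7)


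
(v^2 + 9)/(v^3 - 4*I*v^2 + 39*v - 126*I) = (v + 3*I)/(v^2 - I*v + 42)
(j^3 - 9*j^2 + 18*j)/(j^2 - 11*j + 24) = j*(j - 6)/(j - 8)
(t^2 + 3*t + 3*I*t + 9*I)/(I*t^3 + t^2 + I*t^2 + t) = (-I*t^2 + 3*t*(1 - I) + 9)/(t*(t^2 + t*(1 - I) - I))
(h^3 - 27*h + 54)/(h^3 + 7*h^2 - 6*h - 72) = (h - 3)/(h + 4)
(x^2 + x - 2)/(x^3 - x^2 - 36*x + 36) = (x + 2)/(x^2 - 36)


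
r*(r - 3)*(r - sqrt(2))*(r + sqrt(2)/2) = r^4 - 3*r^3 - sqrt(2)*r^3/2 - r^2 + 3*sqrt(2)*r^2/2 + 3*r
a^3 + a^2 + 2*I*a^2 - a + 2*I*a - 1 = (a + 1)*(a + I)^2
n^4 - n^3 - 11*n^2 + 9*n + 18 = (n - 3)*(n - 2)*(n + 1)*(n + 3)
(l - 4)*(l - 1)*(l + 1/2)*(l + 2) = l^4 - 5*l^3/2 - 15*l^2/2 + 5*l + 4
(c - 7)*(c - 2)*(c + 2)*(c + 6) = c^4 - c^3 - 46*c^2 + 4*c + 168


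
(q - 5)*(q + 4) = q^2 - q - 20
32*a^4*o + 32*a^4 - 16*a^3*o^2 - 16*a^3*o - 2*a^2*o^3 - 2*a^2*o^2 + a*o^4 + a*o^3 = (-4*a + o)*(-2*a + o)*(4*a + o)*(a*o + a)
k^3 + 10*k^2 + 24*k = k*(k + 4)*(k + 6)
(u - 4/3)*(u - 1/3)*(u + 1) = u^3 - 2*u^2/3 - 11*u/9 + 4/9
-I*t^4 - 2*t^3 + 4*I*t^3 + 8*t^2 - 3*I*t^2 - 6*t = t*(t - 3)*(t - 2*I)*(-I*t + I)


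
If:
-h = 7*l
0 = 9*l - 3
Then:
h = -7/3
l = 1/3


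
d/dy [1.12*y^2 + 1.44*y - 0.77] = 2.24*y + 1.44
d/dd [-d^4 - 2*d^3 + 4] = d^2*(-4*d - 6)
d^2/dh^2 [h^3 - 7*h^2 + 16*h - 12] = 6*h - 14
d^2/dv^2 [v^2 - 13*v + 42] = 2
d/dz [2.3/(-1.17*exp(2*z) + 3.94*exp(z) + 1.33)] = (5.382*exp(z) - 9.062)*exp(z)/(-1.17*exp(2*z) + 3.94*exp(z) + 1.33)^2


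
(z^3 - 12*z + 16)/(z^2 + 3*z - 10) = (z^2 + 2*z - 8)/(z + 5)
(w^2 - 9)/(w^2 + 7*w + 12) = (w - 3)/(w + 4)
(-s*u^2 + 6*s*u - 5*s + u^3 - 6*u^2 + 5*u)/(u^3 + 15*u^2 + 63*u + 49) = (-s*u^2 + 6*s*u - 5*s + u^3 - 6*u^2 + 5*u)/(u^3 + 15*u^2 + 63*u + 49)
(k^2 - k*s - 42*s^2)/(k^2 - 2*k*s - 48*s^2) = (-k + 7*s)/(-k + 8*s)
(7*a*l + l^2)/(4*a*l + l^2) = (7*a + l)/(4*a + l)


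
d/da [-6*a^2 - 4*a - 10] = -12*a - 4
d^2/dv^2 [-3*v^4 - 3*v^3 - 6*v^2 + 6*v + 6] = -36*v^2 - 18*v - 12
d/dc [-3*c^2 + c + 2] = 1 - 6*c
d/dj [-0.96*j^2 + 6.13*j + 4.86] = 6.13 - 1.92*j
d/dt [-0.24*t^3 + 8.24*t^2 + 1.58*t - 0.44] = -0.72*t^2 + 16.48*t + 1.58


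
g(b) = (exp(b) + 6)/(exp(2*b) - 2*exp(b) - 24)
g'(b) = (exp(b) + 6)*(-2*exp(2*b) + 2*exp(b))/(exp(2*b) - 2*exp(b) - 24)^2 + exp(b)/(exp(2*b) - 2*exp(b) - 24)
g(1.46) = -0.73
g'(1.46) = -1.79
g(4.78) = 0.01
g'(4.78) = -0.01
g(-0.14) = -0.27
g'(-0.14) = -0.03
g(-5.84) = -0.25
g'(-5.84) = -0.00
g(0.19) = -0.29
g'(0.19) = -0.05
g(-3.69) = -0.25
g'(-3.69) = -0.00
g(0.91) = -0.37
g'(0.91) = -0.23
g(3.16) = 0.06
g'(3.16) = -0.09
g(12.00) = 0.00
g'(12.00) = 0.00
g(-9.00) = -0.25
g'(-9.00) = 0.00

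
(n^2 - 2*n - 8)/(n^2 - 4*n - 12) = (n - 4)/(n - 6)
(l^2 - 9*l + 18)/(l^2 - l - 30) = (l - 3)/(l + 5)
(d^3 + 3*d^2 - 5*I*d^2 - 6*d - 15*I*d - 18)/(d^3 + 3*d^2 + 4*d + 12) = (d - 3*I)/(d + 2*I)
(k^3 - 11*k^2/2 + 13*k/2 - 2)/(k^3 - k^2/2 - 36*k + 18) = (k^2 - 5*k + 4)/(k^2 - 36)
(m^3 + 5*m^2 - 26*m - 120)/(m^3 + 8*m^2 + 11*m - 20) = (m^2 + m - 30)/(m^2 + 4*m - 5)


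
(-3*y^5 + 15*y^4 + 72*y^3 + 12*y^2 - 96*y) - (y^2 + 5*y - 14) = -3*y^5 + 15*y^4 + 72*y^3 + 11*y^2 - 101*y + 14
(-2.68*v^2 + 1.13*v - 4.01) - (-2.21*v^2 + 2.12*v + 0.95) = -0.47*v^2 - 0.99*v - 4.96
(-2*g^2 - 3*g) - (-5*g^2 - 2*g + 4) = 3*g^2 - g - 4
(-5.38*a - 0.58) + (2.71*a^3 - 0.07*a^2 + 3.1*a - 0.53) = 2.71*a^3 - 0.07*a^2 - 2.28*a - 1.11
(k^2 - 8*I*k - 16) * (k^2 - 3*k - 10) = k^4 - 3*k^3 - 8*I*k^3 - 26*k^2 + 24*I*k^2 + 48*k + 80*I*k + 160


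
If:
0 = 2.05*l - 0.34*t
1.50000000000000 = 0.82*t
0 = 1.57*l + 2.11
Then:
No Solution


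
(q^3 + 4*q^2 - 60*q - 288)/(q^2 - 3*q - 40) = (q^2 + 12*q + 36)/(q + 5)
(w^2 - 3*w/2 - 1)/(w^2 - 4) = (w + 1/2)/(w + 2)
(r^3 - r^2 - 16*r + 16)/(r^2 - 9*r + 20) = (r^2 + 3*r - 4)/(r - 5)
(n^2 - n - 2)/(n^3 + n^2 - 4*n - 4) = 1/(n + 2)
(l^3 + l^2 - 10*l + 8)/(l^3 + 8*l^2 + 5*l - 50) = (l^2 + 3*l - 4)/(l^2 + 10*l + 25)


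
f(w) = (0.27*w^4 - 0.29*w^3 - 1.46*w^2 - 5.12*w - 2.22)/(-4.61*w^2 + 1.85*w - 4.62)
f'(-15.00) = 1.79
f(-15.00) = -13.46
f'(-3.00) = 0.32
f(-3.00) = -0.57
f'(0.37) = 1.05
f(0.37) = 0.95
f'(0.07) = 1.33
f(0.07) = 0.57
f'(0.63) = 0.47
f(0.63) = 1.15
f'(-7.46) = 0.89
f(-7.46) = -3.31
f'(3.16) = -0.45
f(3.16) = 0.34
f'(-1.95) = 0.17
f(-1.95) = -0.32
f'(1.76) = -0.41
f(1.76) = 0.94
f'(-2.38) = 0.23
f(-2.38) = -0.41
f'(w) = (9.22*w - 1.85)*(0.27*w^4 - 0.29*w^3 - 1.46*w^2 - 5.12*w - 2.22)/(-4.61*w^2 + 1.85*w - 4.62)^2 + (1.08*w^3 - 0.87*w^2 - 2.92*w - 5.12)/(-4.61*w^2 + 1.85*w - 4.62)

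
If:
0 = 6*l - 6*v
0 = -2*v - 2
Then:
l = -1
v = -1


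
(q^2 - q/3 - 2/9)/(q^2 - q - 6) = (-q^2 + q/3 + 2/9)/(-q^2 + q + 6)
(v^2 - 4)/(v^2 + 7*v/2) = 2*(v^2 - 4)/(v*(2*v + 7))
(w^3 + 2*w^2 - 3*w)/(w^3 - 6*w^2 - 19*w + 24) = w/(w - 8)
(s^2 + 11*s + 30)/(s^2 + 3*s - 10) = (s + 6)/(s - 2)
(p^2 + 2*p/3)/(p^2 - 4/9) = 3*p/(3*p - 2)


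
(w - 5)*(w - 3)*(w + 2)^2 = w^4 - 4*w^3 - 13*w^2 + 28*w + 60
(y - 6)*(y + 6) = y^2 - 36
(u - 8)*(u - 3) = u^2 - 11*u + 24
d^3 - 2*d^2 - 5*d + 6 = (d - 3)*(d - 1)*(d + 2)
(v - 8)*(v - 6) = v^2 - 14*v + 48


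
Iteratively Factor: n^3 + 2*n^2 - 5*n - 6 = (n + 3)*(n^2 - n - 2) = (n + 1)*(n + 3)*(n - 2)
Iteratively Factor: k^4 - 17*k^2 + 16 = (k + 1)*(k^3 - k^2 - 16*k + 16) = (k + 1)*(k + 4)*(k^2 - 5*k + 4) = (k - 4)*(k + 1)*(k + 4)*(k - 1)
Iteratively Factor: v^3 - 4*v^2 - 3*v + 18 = (v + 2)*(v^2 - 6*v + 9) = (v - 3)*(v + 2)*(v - 3)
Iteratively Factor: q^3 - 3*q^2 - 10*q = (q - 5)*(q^2 + 2*q) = (q - 5)*(q + 2)*(q)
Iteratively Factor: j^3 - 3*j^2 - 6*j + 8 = (j - 4)*(j^2 + j - 2) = (j - 4)*(j + 2)*(j - 1)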